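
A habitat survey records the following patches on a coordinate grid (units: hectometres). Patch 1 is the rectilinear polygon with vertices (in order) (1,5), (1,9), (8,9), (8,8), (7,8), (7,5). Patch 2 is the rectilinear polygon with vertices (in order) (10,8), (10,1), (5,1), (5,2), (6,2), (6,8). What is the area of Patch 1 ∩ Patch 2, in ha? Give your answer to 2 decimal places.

3.00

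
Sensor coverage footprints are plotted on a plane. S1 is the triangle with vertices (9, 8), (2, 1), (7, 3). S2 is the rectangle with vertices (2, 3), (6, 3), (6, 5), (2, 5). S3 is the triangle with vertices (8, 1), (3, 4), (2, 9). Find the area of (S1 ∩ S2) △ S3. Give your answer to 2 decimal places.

9.93

|S1 ∩ S2| = 2.
|(S1 ∩ S2) ∩ S3| = 1.5357.
|(S1 ∩ S2) △ S3| = 2 + 11 − 3.0714 = 9.93.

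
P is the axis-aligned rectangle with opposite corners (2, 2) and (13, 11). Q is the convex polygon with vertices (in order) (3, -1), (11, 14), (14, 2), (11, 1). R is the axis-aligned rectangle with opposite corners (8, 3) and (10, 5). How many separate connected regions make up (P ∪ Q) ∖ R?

1

(P ∪ Q) ∖ R is a single connected region.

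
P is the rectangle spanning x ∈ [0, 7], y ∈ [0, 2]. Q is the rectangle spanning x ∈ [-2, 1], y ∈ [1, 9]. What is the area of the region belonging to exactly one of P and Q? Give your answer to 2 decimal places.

36.00

|P∩Q|: x∈[0,1], y∈[1,2] → 1·1 = 1.
|P △ Q| = |P| + |Q| − 2·|P∩Q| = 14 + 24 − 2 = 36.00.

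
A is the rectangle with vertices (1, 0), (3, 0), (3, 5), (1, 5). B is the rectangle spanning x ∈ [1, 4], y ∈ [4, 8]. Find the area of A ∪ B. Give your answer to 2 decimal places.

By inclusion–exclusion:
Individual areas: |A| = 10, |B| = 12.
|A∩B|: x∈[1,3], y∈[4,5] → 2·1 = 2.
|A ∪ B| = 22 − 2 = 20.00.

20.00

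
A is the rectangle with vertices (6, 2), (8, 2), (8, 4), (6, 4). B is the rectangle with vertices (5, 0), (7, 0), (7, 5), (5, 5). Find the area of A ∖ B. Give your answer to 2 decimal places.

2.00

|A∩B|: x∈[6,7], y∈[2,4] → 1·2 = 2.
|A| = 4.
|A ∖ B| = |A| − |A∩B| = 4 − 2 = 2.00.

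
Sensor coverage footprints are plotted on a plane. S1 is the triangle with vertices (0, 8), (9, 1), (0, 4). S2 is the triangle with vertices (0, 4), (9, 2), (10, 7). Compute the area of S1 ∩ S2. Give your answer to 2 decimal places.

The intersection is the polygon with vertices (7.2,2.4), (0,4), (3.711,5.113).
By the shoelace formula its area is 6.98.

6.98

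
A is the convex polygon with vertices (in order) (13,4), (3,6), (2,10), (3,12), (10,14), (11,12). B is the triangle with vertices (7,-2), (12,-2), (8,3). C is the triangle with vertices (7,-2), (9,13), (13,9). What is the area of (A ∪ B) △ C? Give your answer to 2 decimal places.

|A ∪ B| = 85.5.
|(A ∪ B) ∩ C| = 25.8043.
|(A ∪ B) △ C| = 85.5 + 34 − 51.6087 = 67.89.

67.89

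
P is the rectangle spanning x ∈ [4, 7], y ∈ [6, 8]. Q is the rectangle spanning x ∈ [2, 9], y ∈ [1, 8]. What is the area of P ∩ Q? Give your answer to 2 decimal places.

|P∩Q|: x∈[4,7], y∈[6,8] → 3·2 = 6.

6.00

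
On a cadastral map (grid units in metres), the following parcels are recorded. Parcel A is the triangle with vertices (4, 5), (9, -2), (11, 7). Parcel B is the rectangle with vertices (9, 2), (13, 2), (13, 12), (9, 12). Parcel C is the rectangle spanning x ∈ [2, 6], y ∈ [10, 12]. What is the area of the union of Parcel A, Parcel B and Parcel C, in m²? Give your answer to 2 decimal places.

70.85

By inclusion–exclusion:
Individual areas: |Parcel A| = 29.5, |Parcel B| = 40, |Parcel C| = 8.
|Parcel A∩Parcel B| = 6.6508.
|Parcel A∩Parcel C| = 0.
|Parcel B∩Parcel C| = 0 (no overlap).
|Parcel A∩Parcel B∩Parcel C| = 0.
|Parcel A ∪ Parcel B ∪ Parcel C| = 77.5 − 6.6508 + 0 = 70.85.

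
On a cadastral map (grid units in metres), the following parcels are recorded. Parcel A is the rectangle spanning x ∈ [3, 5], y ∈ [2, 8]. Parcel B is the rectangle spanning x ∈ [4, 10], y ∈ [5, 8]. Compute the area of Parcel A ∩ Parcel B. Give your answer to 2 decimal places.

3.00

|Parcel A∩Parcel B|: x∈[4,5], y∈[5,8] → 1·3 = 3.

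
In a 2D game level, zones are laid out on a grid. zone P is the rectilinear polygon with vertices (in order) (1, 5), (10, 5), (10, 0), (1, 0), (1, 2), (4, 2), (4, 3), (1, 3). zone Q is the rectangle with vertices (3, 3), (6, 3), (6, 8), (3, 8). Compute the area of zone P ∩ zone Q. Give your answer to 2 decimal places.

The intersection is the polygon with vertices (6,5), (6,3), (4,3), (3,3), (3,5).
By the shoelace formula its area is 6.00.

6.00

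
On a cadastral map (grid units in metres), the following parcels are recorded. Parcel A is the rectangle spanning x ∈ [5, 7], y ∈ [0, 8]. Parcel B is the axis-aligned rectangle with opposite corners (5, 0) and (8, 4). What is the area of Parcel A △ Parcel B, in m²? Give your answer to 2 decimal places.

|Parcel A∩Parcel B|: x∈[5,7], y∈[0,4] → 2·4 = 8.
|Parcel A △ Parcel B| = |Parcel A| + |Parcel B| − 2·|Parcel A∩Parcel B| = 16 + 12 − 16 = 12.00.

12.00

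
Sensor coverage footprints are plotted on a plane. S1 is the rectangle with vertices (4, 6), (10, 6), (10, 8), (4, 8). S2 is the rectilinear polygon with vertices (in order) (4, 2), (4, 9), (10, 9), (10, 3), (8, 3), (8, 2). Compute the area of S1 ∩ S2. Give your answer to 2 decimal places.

12.00

The intersection is the polygon with vertices (10,6), (4,6), (4,8), (10,8).
By the shoelace formula its area is 12.00.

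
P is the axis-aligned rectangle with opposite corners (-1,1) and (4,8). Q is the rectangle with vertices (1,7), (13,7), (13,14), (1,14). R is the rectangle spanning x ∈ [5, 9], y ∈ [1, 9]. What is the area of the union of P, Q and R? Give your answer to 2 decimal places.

By inclusion–exclusion:
Individual areas: |P| = 35, |Q| = 84, |R| = 32.
|P∩Q|: x∈[1,4], y∈[7,8] → 3·1 = 3.
|P∩R| = 0 (no overlap).
|Q∩R|: x∈[5,9], y∈[7,9] → 4·2 = 8.
|P∩Q∩R| = 0.
|P ∪ Q ∪ R| = 151 − 11 + 0 = 140.00.

140.00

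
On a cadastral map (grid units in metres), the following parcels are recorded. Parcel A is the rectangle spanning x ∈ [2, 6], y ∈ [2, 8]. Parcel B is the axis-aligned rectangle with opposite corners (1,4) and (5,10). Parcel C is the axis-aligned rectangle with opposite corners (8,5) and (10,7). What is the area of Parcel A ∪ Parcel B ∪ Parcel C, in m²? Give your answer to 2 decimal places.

By inclusion–exclusion:
Individual areas: |Parcel A| = 24, |Parcel B| = 24, |Parcel C| = 4.
|Parcel A∩Parcel B|: x∈[2,5], y∈[4,8] → 3·4 = 12.
|Parcel A∩Parcel C| = 0 (no overlap).
|Parcel B∩Parcel C| = 0 (no overlap).
|Parcel A∩Parcel B∩Parcel C| = 0.
|Parcel A ∪ Parcel B ∪ Parcel C| = 52 − 12 + 0 = 40.00.

40.00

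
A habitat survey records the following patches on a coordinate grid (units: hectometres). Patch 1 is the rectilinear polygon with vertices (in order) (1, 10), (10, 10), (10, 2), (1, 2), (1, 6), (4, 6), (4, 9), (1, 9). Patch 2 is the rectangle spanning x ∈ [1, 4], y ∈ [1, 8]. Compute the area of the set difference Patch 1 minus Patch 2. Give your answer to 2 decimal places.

51.00

|Patch 1| = 63, |Patch 1∩Patch 2| = 12.
|Patch 1 ∖ Patch 2| = |Patch 1| − |Patch 1∩Patch 2| = 63 − 12 = 51.00.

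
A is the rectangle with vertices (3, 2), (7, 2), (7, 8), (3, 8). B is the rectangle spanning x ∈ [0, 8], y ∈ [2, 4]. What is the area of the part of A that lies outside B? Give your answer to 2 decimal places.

|A∩B|: x∈[3,7], y∈[2,4] → 4·2 = 8.
|A| = 24.
|A ∖ B| = |A| − |A∩B| = 24 − 8 = 16.00.

16.00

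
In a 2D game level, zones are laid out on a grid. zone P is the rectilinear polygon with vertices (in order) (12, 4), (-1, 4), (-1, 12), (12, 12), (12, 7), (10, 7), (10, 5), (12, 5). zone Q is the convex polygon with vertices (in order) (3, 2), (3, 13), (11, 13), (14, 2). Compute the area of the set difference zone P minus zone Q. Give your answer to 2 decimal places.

32.97

|zone P| = 100, |zone P∩zone Q| = 67.0303.
|zone P ∖ zone Q| = |zone P| − |zone P∩zone Q| = 100 − 67.0303 = 32.97.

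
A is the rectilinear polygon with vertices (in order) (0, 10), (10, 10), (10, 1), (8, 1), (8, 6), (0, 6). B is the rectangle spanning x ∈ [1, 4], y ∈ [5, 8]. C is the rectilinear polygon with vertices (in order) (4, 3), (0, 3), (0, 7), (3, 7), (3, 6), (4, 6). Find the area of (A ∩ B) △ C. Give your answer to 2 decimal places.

17.00

|A ∩ B| = 6.
|(A ∩ B) ∩ C| = 2.
|(A ∩ B) △ C| = 6 + 15 − 4 = 17.00.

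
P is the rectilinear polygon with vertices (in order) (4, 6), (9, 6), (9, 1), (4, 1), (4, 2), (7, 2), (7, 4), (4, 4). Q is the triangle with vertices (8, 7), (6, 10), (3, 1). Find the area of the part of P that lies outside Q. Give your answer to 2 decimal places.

15.00

|P| = 19, |P∩Q| = 4.
|P ∖ Q| = |P| − |P∩Q| = 19 − 4 = 15.00.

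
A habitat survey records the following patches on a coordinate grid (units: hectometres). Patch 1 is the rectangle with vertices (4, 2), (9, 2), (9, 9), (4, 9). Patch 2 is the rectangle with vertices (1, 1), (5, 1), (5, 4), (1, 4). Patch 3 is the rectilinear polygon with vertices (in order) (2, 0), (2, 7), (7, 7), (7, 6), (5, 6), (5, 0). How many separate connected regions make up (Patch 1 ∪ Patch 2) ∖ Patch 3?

(Patch 1 ∪ Patch 2) ∖ Patch 3 splits into 2 disjoint pieces (area 28, area 3).

2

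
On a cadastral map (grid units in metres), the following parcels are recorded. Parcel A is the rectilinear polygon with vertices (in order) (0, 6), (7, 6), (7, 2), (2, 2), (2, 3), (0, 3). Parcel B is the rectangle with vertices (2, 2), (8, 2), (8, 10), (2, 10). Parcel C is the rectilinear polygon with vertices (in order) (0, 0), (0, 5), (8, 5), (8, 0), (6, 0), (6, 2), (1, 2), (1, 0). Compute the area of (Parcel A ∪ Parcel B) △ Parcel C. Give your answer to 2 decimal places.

40.00

|Parcel A ∪ Parcel B| = 54.
|(Parcel A ∪ Parcel B) ∩ Parcel C| = 22.
|(Parcel A ∪ Parcel B) △ Parcel C| = 54 + 30 − 44 = 40.00.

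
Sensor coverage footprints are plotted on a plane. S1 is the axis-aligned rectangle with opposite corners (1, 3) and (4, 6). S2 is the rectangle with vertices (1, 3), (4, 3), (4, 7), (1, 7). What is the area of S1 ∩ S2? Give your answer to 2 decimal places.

9.00

|S1∩S2|: x∈[1,4], y∈[3,6] → 3·3 = 9.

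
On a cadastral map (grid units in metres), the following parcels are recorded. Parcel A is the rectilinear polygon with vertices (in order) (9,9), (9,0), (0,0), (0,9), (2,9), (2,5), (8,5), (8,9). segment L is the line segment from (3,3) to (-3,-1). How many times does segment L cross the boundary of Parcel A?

The segment meets the boundary at (0,1).

1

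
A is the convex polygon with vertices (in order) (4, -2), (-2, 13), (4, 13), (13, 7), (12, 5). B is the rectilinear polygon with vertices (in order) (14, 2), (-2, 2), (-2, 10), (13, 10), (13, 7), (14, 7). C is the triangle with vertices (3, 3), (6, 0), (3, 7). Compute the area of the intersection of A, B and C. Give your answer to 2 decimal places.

The intersection is the polygon with vertices (4,2), (3,3), (3,7), (5.143,2).
By the shoelace formula its area is 4.86.

4.86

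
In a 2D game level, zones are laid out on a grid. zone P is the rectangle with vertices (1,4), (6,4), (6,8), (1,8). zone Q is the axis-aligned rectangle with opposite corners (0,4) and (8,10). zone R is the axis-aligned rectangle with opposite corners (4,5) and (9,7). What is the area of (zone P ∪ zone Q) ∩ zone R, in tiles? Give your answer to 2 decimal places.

The region (zone P ∪ zone Q) ∩ zone R is the polygon with vertices (8,5), (4,5), (4,7), (8,7).
By the shoelace formula its area is 8.00.

8.00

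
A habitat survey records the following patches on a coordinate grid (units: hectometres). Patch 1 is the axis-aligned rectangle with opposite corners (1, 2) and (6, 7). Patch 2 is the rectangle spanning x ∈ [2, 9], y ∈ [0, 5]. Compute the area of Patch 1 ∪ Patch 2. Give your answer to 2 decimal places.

By inclusion–exclusion:
Individual areas: |Patch 1| = 25, |Patch 2| = 35.
|Patch 1∩Patch 2|: x∈[2,6], y∈[2,5] → 4·3 = 12.
|Patch 1 ∪ Patch 2| = 60 − 12 = 48.00.

48.00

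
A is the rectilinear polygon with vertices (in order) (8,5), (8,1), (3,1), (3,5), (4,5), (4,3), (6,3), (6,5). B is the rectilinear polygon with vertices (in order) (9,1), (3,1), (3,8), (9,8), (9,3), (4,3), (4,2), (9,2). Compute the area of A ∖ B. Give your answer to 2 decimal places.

4.00

|A| = 16, |A∩B| = 12.
|A ∖ B| = |A| − |A∩B| = 16 − 12 = 4.00.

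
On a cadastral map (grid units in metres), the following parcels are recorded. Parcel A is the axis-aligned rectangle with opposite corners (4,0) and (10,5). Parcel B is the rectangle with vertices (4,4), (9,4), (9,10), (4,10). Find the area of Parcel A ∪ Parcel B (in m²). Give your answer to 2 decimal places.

55.00

By inclusion–exclusion:
Individual areas: |Parcel A| = 30, |Parcel B| = 30.
|Parcel A∩Parcel B|: x∈[4,9], y∈[4,5] → 5·1 = 5.
|Parcel A ∪ Parcel B| = 60 − 5 = 55.00.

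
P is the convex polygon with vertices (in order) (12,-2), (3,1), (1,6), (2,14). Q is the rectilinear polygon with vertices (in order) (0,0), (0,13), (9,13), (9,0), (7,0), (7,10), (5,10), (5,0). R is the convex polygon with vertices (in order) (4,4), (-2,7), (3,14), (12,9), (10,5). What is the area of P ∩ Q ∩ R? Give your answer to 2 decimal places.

26.52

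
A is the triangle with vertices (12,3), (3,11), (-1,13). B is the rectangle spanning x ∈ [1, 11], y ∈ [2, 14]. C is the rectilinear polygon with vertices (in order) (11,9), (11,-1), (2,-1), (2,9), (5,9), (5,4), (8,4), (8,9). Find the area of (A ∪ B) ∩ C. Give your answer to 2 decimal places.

|A ∪ B| = 120.5983.
|(A ∪ B) ∩ C| = 48.00.

48.00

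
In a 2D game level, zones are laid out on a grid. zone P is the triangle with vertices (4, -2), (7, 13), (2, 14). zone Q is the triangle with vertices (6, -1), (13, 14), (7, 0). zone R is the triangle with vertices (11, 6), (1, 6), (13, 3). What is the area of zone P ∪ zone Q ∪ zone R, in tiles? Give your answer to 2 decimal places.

By inclusion–exclusion:
Individual areas: |zone P| = 39, |zone Q| = 4, |zone R| = 15.
|zone P∩zone Q| = 0.
|zone P∩zone R| = 2.0029.
|zone Q∩zone R| = 0.6452.
|zone P∩zone Q∩zone R| = 0.
|zone P ∪ zone Q ∪ zone R| = 58 − 2.6481 + 0 = 55.35.

55.35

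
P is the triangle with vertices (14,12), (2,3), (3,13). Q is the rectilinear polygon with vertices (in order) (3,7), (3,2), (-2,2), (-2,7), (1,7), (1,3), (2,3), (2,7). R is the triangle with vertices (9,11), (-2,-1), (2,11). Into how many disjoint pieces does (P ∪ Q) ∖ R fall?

2

(P ∪ Q) ∖ R splits into 2 disjoint pieces (area 34.1394, area 9.1667).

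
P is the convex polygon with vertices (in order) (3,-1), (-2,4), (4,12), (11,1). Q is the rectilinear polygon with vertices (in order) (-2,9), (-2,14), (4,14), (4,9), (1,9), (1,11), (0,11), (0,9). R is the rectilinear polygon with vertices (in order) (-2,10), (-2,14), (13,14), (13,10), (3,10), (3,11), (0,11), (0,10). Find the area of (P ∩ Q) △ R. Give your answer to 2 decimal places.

|P ∩ Q| = 3.375.
|(P ∩ Q) ∩ R| = 1.3333.
|(P ∩ Q) △ R| = 3.375 + 57 − 2.6667 = 57.71.

57.71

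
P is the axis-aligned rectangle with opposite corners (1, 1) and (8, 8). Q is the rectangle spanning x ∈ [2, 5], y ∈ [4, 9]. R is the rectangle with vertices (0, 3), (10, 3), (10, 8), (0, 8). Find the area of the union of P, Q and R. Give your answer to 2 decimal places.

67.00

By inclusion–exclusion:
Individual areas: |P| = 49, |Q| = 15, |R| = 50.
|P∩Q|: x∈[2,5], y∈[4,8] → 3·4 = 12.
|P∩R|: x∈[1,8], y∈[3,8] → 7·5 = 35.
|Q∩R|: x∈[2,5], y∈[4,8] → 3·4 = 12.
|P∩Q∩R| = 12.
|P ∪ Q ∪ R| = 114 − 59 + 12 = 67.00.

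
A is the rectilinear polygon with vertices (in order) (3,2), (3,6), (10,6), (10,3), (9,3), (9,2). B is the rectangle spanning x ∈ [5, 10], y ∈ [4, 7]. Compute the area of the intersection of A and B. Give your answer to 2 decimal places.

The intersection is the polygon with vertices (10,6), (10,4), (5,4), (5,6).
By the shoelace formula its area is 10.00.

10.00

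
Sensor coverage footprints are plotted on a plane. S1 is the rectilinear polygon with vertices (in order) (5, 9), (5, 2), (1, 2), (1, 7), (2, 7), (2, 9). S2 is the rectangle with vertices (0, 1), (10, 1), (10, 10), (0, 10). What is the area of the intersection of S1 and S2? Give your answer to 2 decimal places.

The intersection is the polygon with vertices (5,2), (1,2), (1,7), (2,7), (2,9), (5,9).
By the shoelace formula its area is 26.00.

26.00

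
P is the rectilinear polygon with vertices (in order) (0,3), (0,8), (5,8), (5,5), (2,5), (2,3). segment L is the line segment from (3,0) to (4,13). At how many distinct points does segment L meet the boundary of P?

The segment meets the boundary at (3.615,8), (3.385,5).

2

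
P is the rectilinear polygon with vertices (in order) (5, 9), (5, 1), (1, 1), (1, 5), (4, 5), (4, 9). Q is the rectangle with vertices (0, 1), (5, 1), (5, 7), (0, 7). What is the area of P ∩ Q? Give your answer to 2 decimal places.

The intersection is the polygon with vertices (5,1), (1,1), (1,5), (4,5), (4,7), (5,7).
By the shoelace formula its area is 18.00.

18.00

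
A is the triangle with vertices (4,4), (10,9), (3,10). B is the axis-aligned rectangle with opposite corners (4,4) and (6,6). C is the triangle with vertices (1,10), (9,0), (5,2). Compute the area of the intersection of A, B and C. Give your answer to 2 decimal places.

1.19

The intersection is the polygon with vertices (4,6), (4.2,6), (5.08,4.9), (4,4).
By the shoelace formula its area is 1.19.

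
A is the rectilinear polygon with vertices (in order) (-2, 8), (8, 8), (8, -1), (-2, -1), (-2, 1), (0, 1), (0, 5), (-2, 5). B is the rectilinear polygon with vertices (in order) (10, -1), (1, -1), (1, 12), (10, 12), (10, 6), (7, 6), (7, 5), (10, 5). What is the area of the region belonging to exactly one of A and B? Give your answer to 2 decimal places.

|A| = 82, |B| = 114, |A∩B| = 62.
|A △ B| = |A| + |B| − 2·|A∩B| = 82 + 114 − 124 = 72.00.

72.00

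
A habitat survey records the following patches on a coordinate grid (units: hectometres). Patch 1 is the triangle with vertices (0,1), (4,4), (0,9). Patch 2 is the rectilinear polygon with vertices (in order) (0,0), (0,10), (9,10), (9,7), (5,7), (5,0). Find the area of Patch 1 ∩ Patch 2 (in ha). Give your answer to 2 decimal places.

The intersection is the polygon with vertices (4,4), (0,1), (0,9).
By the shoelace formula its area is 16.00.

16.00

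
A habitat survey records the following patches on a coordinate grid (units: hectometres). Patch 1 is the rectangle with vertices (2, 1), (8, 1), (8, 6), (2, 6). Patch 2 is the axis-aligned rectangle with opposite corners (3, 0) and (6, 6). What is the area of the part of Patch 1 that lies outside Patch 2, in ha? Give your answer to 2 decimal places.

|Patch 1∩Patch 2|: x∈[3,6], y∈[1,6] → 3·5 = 15.
|Patch 1| = 30.
|Patch 1 ∖ Patch 2| = |Patch 1| − |Patch 1∩Patch 2| = 30 − 15 = 15.00.

15.00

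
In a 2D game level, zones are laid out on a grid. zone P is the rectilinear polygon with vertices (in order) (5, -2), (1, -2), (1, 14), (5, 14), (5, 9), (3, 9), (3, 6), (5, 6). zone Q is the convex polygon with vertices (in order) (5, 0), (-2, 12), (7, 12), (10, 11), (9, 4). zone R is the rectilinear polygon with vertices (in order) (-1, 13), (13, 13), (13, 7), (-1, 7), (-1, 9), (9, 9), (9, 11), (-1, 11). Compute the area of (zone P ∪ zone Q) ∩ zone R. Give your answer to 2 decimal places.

33.69

|zone P ∪ zone Q| = 114.7143.
|(zone P ∪ zone Q) ∩ zone R| = 33.69.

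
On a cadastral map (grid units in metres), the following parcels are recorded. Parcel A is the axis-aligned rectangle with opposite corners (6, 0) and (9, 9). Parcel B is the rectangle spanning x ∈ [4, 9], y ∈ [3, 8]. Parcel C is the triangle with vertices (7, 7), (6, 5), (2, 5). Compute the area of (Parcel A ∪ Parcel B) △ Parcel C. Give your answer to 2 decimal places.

|Parcel A ∪ Parcel B| = 37.
|(Parcel A ∪ Parcel B) ∩ Parcel C| = 3.2.
|(Parcel A ∪ Parcel B) △ Parcel C| = 37 + 4 − 6.4 = 34.60.

34.60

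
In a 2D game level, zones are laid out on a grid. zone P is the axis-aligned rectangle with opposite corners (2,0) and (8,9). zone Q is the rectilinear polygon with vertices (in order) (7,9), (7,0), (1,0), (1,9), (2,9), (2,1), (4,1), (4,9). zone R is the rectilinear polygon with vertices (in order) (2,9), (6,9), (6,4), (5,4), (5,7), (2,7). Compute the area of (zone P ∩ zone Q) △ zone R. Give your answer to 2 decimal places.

|zone P ∩ zone Q| = 29.
|(zone P ∩ zone Q) ∩ zone R| = 7.
|(zone P ∩ zone Q) △ zone R| = 29 + 11 − 14 = 26.00.

26.00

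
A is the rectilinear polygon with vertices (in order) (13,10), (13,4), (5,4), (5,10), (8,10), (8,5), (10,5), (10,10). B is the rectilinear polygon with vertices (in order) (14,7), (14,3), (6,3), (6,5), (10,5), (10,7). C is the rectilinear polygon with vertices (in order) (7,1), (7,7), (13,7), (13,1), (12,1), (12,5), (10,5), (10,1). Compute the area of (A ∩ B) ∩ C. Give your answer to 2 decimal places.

|A ∩ B| = 13.
|(A ∩ B) ∩ C| = 10.00.

10.00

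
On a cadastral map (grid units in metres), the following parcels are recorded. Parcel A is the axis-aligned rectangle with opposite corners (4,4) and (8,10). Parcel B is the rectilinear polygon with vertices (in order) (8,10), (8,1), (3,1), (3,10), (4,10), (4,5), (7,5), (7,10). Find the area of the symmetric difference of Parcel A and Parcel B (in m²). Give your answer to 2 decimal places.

|Parcel A| = 24, |Parcel B| = 30, |Parcel A∩Parcel B| = 9.
|Parcel A △ Parcel B| = |Parcel A| + |Parcel B| − 2·|Parcel A∩Parcel B| = 24 + 30 − 18 = 36.00.

36.00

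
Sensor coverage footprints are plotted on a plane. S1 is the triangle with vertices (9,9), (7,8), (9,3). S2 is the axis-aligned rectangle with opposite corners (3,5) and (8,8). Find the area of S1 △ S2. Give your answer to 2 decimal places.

|S1| = 6, |S2| = 15, |S1∩S2| = 1.25.
|S1 △ S2| = |S1| + |S2| − 2·|S1∩S2| = 6 + 15 − 2.5 = 18.50.

18.50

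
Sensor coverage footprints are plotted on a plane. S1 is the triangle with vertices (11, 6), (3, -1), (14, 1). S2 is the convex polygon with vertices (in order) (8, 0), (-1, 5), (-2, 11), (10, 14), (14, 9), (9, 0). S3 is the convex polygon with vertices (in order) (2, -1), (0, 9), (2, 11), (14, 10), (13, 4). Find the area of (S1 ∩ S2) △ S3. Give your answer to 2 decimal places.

|S1 ∩ S2| = 15.2492.
|(S1 ∩ S2) ∩ S3| = 10.0741.
|(S1 ∩ S2) △ S3| = 15.2492 + 114.5 − 20.1481 = 109.60.

109.60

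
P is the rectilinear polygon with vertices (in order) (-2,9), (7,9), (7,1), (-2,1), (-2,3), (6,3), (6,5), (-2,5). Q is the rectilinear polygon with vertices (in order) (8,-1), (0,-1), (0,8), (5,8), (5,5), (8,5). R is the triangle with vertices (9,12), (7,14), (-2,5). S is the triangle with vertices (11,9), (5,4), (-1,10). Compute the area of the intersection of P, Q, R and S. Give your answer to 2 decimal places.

0.57

The intersection is the polygon with vertices (1.667,7.333), (1,8), (2.714,8).
By the shoelace formula its area is 0.57.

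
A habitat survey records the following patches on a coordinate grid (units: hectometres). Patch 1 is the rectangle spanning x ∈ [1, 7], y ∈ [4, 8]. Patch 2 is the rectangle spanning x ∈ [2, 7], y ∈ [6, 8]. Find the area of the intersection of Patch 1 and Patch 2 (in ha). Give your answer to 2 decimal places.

10.00

|Patch 1∩Patch 2|: x∈[2,7], y∈[6,8] → 5·2 = 10.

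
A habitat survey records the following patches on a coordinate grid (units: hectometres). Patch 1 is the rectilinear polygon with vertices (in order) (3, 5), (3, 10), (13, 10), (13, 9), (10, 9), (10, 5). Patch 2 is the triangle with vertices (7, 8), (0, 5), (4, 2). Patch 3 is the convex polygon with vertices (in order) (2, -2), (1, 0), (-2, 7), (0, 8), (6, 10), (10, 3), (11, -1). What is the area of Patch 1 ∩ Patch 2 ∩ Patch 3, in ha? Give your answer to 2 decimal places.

6.32

The intersection is the polygon with vertices (7,8), (5.5,5), (3,5), (3,6.286).
By the shoelace formula its area is 6.32.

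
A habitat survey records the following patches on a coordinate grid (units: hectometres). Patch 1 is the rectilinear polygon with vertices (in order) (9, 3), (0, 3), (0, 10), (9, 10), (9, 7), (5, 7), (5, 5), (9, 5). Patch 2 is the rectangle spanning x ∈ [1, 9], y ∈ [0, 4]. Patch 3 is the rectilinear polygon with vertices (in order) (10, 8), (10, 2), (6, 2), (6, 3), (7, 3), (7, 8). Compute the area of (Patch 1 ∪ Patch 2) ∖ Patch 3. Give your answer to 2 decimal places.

|Patch 1 ∪ Patch 2| = 79.
|(Patch 1 ∪ Patch 2) ∩ Patch 3| = 9.
|(Patch 1 ∪ Patch 2) ∖ Patch 3| = 79 − 9 = 70.00.

70.00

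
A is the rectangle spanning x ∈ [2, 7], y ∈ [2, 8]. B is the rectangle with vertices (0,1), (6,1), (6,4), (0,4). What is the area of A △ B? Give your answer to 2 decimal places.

32.00

|A∩B|: x∈[2,6], y∈[2,4] → 4·2 = 8.
|A △ B| = |A| + |B| − 2·|A∩B| = 30 + 18 − 16 = 32.00.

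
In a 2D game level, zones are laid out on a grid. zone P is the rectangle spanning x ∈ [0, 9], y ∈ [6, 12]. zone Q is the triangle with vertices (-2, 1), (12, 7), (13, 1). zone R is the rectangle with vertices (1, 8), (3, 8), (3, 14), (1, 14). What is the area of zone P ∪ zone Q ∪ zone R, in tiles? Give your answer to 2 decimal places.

By inclusion–exclusion:
Individual areas: |zone P| = 54, |zone Q| = 45, |zone R| = 12.
|zone P∩zone Q| = 0.
|zone P∩zone R|: x∈[1,3], y∈[8,12] → 2·4 = 8.
|zone Q∩zone R| = 0.
|zone P∩zone Q∩zone R| = 0.
|zone P ∪ zone Q ∪ zone R| = 111 − 8 + 0 = 103.00.

103.00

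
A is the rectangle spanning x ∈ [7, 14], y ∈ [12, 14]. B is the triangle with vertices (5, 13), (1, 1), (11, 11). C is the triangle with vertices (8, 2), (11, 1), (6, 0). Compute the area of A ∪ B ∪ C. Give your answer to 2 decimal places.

57.83

By inclusion–exclusion:
Individual areas: |A| = 14, |B| = 40, |C| = 4.
|A∩B| = 0.1667.
|A∩C| = 0.
|B∩C| = 0.
|A∩B∩C| = 0.
|A ∪ B ∪ C| = 58 − 0.1667 + 0 = 57.83.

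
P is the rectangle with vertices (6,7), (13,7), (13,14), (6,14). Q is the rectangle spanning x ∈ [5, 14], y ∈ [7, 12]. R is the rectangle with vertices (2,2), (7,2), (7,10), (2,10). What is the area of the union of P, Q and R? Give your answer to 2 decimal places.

93.00

By inclusion–exclusion:
Individual areas: |P| = 49, |Q| = 45, |R| = 40.
|P∩Q|: x∈[6,13], y∈[7,12] → 7·5 = 35.
|P∩R|: x∈[6,7], y∈[7,10] → 1·3 = 3.
|Q∩R|: x∈[5,7], y∈[7,10] → 2·3 = 6.
|P∩Q∩R| = 3.
|P ∪ Q ∪ R| = 134 − 44 + 3 = 93.00.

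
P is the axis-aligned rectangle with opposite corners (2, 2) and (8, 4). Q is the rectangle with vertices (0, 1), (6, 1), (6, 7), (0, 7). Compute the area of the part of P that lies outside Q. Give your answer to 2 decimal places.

4.00

|P∩Q|: x∈[2,6], y∈[2,4] → 4·2 = 8.
|P| = 12.
|P ∖ Q| = |P| − |P∩Q| = 12 − 8 = 4.00.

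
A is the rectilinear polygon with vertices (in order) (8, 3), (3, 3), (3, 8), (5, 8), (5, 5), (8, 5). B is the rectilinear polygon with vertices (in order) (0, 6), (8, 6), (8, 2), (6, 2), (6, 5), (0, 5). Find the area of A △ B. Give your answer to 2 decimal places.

|A| = 16, |B| = 14, |A∩B| = 6.
|A △ B| = |A| + |B| − 2·|A∩B| = 16 + 14 − 12 = 18.00.

18.00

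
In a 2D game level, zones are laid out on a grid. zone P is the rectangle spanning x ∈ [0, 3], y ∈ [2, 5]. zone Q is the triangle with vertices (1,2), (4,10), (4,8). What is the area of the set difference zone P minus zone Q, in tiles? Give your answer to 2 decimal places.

|zone P| = 9, |zone P∩zone Q| = 0.5625.
|zone P ∖ zone Q| = |zone P| − |zone P∩zone Q| = 9 − 0.5625 = 8.44.

8.44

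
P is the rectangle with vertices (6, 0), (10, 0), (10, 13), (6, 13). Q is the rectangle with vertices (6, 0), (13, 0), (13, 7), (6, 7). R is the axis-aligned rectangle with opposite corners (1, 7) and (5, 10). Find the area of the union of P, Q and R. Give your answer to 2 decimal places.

85.00

By inclusion–exclusion:
Individual areas: |P| = 52, |Q| = 49, |R| = 12.
|P∩Q|: x∈[6,10], y∈[0,7] → 4·7 = 28.
|P∩R| = 0 (no overlap).
|Q∩R| = 0 (no overlap).
|P∩Q∩R| = 0.
|P ∪ Q ∪ R| = 113 − 28 + 0 = 85.00.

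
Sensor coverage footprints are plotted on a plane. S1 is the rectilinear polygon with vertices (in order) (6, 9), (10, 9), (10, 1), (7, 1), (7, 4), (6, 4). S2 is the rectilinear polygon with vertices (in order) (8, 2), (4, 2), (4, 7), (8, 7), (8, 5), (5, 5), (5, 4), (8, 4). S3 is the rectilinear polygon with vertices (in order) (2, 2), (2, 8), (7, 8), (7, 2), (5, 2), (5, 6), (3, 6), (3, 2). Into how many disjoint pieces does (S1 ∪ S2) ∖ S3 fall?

2

(S1 ∪ S2) ∖ S3 splits into 2 disjoint pieces (area 25, area 4).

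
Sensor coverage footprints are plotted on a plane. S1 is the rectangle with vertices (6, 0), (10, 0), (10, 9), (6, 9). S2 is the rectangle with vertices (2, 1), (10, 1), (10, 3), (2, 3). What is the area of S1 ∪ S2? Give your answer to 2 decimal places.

By inclusion–exclusion:
Individual areas: |S1| = 36, |S2| = 16.
|S1∩S2|: x∈[6,10], y∈[1,3] → 4·2 = 8.
|S1 ∪ S2| = 52 − 8 = 44.00.

44.00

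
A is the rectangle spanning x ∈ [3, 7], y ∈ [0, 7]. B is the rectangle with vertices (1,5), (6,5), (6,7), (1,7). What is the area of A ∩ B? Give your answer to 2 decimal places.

6.00

|A∩B|: x∈[3,6], y∈[5,7] → 3·2 = 6.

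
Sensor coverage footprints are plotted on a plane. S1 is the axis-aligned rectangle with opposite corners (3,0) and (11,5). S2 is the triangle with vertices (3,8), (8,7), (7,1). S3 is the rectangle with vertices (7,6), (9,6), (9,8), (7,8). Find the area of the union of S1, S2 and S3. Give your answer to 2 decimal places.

52.58

By inclusion–exclusion:
Individual areas: |S1| = 40, |S2| = 15.5, |S3| = 4.
|S1∩S2| = 5.9048.
|S1∩S3| = 0 (no overlap).
|S2∩S3| = 1.0167.
|S1∩S2∩S3| = 0.
|S1 ∪ S2 ∪ S3| = 59.5 − 6.9214 + 0 = 52.58.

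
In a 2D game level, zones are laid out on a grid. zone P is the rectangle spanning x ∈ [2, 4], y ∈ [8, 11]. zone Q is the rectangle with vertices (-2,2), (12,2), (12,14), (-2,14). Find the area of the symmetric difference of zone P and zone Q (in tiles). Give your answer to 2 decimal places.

|zone P∩zone Q|: x∈[2,4], y∈[8,11] → 2·3 = 6.
|zone P △ zone Q| = |zone P| + |zone Q| − 2·|zone P∩zone Q| = 6 + 168 − 12 = 162.00.

162.00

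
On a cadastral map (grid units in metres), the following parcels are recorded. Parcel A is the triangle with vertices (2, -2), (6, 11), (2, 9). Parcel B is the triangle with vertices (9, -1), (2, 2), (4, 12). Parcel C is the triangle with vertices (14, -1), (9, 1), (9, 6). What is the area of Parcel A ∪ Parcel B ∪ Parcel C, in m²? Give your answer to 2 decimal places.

59.46

By inclusion–exclusion:
Individual areas: |Parcel A| = 22, |Parcel B| = 38, |Parcel C| = 12.5.
|Parcel A∩Parcel B| = 13.0433.
|Parcel A∩Parcel C| = 0.
|Parcel B∩Parcel C| = 0.
|Parcel A∩Parcel B∩Parcel C| = 0.
|Parcel A ∪ Parcel B ∪ Parcel C| = 72.5 − 13.0433 + 0 = 59.46.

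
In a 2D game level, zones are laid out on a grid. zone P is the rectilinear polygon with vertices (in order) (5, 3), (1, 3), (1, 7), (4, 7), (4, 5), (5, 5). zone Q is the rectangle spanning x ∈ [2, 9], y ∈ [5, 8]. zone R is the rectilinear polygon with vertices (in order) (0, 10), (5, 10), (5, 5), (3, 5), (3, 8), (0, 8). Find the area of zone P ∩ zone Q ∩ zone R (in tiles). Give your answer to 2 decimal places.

2.00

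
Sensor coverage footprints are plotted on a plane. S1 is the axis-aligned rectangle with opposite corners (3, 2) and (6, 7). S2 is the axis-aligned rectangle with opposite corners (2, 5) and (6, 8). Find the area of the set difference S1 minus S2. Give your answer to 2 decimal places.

|S1∩S2|: x∈[3,6], y∈[5,7] → 3·2 = 6.
|S1| = 15.
|S1 ∖ S2| = |S1| − |S1∩S2| = 15 − 6 = 9.00.

9.00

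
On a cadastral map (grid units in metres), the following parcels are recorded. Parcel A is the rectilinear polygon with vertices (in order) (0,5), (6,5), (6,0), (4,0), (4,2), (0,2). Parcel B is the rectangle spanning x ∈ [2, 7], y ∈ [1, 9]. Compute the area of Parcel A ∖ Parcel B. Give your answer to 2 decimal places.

8.00

|Parcel A| = 22, |Parcel A∩Parcel B| = 14.
|Parcel A ∖ Parcel B| = |Parcel A| − |Parcel A∩Parcel B| = 22 − 14 = 8.00.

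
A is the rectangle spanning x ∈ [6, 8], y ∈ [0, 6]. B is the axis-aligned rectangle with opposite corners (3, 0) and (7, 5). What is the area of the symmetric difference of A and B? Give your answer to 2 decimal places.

22.00

|A∩B|: x∈[6,7], y∈[0,5] → 1·5 = 5.
|A △ B| = |A| + |B| − 2·|A∩B| = 12 + 20 − 10 = 22.00.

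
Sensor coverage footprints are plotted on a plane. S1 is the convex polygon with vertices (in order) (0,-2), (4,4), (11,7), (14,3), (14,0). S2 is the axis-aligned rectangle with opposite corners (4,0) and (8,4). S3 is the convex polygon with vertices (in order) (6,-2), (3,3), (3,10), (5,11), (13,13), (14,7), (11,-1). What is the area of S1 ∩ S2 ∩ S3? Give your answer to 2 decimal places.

The intersection is the polygon with vertices (8,0), (4.8,0), (4,1.333), (4,4), (8,4).
By the shoelace formula its area is 15.47.

15.47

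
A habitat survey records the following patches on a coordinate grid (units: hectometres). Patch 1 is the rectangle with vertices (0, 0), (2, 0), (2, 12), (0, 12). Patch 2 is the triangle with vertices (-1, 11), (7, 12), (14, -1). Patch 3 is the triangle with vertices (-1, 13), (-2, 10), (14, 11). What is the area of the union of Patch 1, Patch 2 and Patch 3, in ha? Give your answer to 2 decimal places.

88.28

By inclusion–exclusion:
Individual areas: |Patch 1| = 24, |Patch 2| = 55.5, |Patch 3| = 23.5.
|Patch 1∩Patch 2| = 3.7.
|Patch 1∩Patch 3| = 3.625.
|Patch 2∩Patch 3| = 9.5188.
|Patch 1∩Patch 2∩Patch 3| = 2.1217.
|Patch 1 ∪ Patch 2 ∪ Patch 3| = 103 − 16.8438 + 2.1217 = 88.28.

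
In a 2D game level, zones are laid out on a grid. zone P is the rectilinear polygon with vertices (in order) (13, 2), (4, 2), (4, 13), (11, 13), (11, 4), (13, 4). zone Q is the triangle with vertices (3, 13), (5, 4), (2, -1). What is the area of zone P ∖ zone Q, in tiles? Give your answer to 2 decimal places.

77.92

|zone P| = 81, |zone P∩zone Q| = 3.0833.
|zone P ∖ zone Q| = |zone P| − |zone P∩zone Q| = 81 − 3.0833 = 77.92.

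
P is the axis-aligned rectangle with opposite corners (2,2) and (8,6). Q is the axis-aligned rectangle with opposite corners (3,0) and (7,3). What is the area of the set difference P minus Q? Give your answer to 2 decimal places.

|P∩Q|: x∈[3,7], y∈[2,3] → 4·1 = 4.
|P| = 24.
|P ∖ Q| = |P| − |P∩Q| = 24 − 4 = 20.00.

20.00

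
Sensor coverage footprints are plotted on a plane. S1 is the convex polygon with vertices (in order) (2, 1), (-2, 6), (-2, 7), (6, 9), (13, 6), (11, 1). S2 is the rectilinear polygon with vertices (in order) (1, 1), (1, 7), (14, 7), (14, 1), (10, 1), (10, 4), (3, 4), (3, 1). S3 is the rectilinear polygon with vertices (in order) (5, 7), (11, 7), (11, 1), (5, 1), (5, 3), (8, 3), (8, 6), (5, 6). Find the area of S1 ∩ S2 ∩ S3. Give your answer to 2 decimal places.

14.98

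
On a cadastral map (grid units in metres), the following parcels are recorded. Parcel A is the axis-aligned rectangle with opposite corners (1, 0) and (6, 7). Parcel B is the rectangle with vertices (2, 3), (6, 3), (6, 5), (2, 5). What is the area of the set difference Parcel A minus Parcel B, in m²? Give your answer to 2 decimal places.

|Parcel A∩Parcel B|: x∈[2,6], y∈[3,5] → 4·2 = 8.
|Parcel A| = 35.
|Parcel A ∖ Parcel B| = |Parcel A| − |Parcel A∩Parcel B| = 35 − 8 = 27.00.

27.00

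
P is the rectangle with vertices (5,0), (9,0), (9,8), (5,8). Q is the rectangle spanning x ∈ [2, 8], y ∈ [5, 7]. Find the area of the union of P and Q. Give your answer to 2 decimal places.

By inclusion–exclusion:
Individual areas: |P| = 32, |Q| = 12.
|P∩Q|: x∈[5,8], y∈[5,7] → 3·2 = 6.
|P ∪ Q| = 44 − 6 = 38.00.

38.00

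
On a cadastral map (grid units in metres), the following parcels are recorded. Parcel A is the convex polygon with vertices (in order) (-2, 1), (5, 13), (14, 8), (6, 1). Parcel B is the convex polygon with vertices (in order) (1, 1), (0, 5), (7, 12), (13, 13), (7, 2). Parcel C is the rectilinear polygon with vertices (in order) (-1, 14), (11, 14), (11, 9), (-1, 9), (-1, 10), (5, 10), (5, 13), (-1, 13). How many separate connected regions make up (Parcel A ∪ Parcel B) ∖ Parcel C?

(Parcel A ∪ Parcel B) ∖ Parcel C splits into 2 disjoint pieces (area 84.3434, area 2.625).

2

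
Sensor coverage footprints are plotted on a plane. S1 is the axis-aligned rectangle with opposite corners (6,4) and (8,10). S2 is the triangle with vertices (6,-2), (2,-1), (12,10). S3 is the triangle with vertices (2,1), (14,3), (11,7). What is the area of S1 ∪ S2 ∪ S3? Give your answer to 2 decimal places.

By inclusion–exclusion:
Individual areas: |S1| = 12, |S2| = 27, |S3| = 27.
|S1∩S2| = 1.1636.
|S1∩S3| = 0.75.
|S2∩S3| = 9.9025.
|S1∩S2∩S3| = 0.7483.
|S1 ∪ S2 ∪ S3| = 66 − 11.8161 + 0.7483 = 54.93.

54.93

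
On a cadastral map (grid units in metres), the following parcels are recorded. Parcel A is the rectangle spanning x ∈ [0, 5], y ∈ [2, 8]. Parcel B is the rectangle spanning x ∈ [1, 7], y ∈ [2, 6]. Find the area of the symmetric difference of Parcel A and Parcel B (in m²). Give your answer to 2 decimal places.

|Parcel A∩Parcel B|: x∈[1,5], y∈[2,6] → 4·4 = 16.
|Parcel A △ Parcel B| = |Parcel A| + |Parcel B| − 2·|Parcel A∩Parcel B| = 30 + 24 − 32 = 22.00.

22.00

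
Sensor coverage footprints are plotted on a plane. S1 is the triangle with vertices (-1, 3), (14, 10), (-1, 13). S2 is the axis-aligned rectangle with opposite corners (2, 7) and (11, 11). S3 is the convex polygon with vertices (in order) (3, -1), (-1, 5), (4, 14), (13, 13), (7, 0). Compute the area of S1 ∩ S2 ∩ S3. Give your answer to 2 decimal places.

The intersection is the polygon with vertices (2,7), (2,10.4), (2.333,11), (9,11), (11,10.6), (11,8.667), (10.961,8.582), (7.571,7).
By the shoelace formula its area is 32.76.

32.76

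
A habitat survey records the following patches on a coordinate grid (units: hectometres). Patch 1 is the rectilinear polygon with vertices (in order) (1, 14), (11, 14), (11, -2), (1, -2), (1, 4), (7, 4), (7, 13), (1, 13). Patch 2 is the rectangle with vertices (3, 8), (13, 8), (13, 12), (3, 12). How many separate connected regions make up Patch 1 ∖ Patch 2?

2

Patch 1 ∖ Patch 2 splits into 2 disjoint pieces (area 14, area 76).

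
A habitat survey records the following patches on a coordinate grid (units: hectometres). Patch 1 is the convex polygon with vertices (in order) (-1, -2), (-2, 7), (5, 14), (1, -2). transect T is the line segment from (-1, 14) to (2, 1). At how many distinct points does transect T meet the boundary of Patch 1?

2

The segment meets the boundary at (1.88,1.52), (0.125,9.125).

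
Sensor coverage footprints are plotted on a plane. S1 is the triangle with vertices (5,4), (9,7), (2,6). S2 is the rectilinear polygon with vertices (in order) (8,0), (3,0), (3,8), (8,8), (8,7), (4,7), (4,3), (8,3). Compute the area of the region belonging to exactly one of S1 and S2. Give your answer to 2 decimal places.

30.07

|S1| = 8.5, |S2| = 24, |S1∩S2| = 1.2143.
|S1 △ S2| = |S1| + |S2| − 2·|S1∩S2| = 8.5 + 24 − 2.4286 = 30.07.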